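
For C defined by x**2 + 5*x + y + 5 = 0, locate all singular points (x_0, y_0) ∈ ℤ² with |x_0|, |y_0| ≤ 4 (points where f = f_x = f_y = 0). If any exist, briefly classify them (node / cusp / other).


No singular points in the scanned grid; C is smooth there.

Compute partial derivatives:
  f_x = 2*x + 5.
  f_y = 1.
f_y = 1 is a nonzero constant, so f_y never vanishes: no point (x, y) can satisfy f = f_x = f_y = 0. In particular no (x, y) ∈ {−4, ..., 4}² is singular; the curve is smooth.


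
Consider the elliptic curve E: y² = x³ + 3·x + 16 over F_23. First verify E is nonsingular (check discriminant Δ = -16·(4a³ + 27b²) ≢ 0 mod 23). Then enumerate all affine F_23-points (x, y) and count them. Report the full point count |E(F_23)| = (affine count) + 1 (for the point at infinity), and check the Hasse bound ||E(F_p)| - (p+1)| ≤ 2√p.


Affine points = {(0, 4), (0, 19), (3, 11), (3, 12), (4, 0), (5, 8), (5, 15), (7, 9), (7, 14), (8, 0), (9, 6), (9, 17), (11, 0), (12, 3), (12, 20), (15, 3), (15, 20), (17, 9), (17, 14), (19, 3), (19, 20), (20, 7), (20, 16), (21, 5), (21, 18), (22, 9), (22, 14)}; affine count = 27; |E(F_23)| = 28.

Discriminant check: Δ ∝ 4a³ + 27b² = 4·3³ + 27·16² = 4·27 + 27·256 ≡ 5 (mod 23). Nonzero ⇒ E is nonsingular.
For each x ∈ F_23, compute rhs = x³ + 3·x + 16 mod 23, then count y ∈ F_23 with y² ≡ rhs.
  x = 0: rhs = 16, matching y values: 4, 19 (2 points).
  x = 1: rhs = 20, matching y values: none (0 points).
  x = 2: rhs = 7, matching y values: none (0 points).
  x = 3: rhs = 6, matching y values: 11, 12 (2 points).
  x = 4: rhs = 0, matching y values: 0 (1 points).
  x = 5: rhs = 18, matching y values: 8, 15 (2 points).
  x = 6: rhs = 20, matching y values: none (0 points).
  x = 7: rhs = 12, matching y values: 9, 14 (2 points).
  x = 8: rhs = 0, matching y values: 0 (1 points).
  x = 9: rhs = 13, matching y values: 6, 17 (2 points).
  x = 10: rhs = 11, matching y values: none (0 points).
  x = 11: rhs = 0, matching y values: 0 (1 points).
  x = 12: rhs = 9, matching y values: 3, 20 (2 points).
  x = 13: rhs = 21, matching y values: none (0 points).
  x = 14: rhs = 19, matching y values: none (0 points).
  x = 15: rhs = 9, matching y values: 3, 20 (2 points).
  x = 16: rhs = 20, matching y values: none (0 points).
  x = 17: rhs = 12, matching y values: 9, 14 (2 points).
  x = 18: rhs = 14, matching y values: none (0 points).
  x = 19: rhs = 9, matching y values: 3, 20 (2 points).
  x = 20: rhs = 3, matching y values: 7, 16 (2 points).
  x = 21: rhs = 2, matching y values: 5, 18 (2 points).
  x = 22: rhs = 12, matching y values: 9, 14 (2 points).
Total affine count: 27.
Full point count |E(F_23)| = 27 + 1 = 28.
Hasse bound: |28 − (23+1)| = |4| = 4 ≤ 2√23 ≈ 9.5917 ✓.


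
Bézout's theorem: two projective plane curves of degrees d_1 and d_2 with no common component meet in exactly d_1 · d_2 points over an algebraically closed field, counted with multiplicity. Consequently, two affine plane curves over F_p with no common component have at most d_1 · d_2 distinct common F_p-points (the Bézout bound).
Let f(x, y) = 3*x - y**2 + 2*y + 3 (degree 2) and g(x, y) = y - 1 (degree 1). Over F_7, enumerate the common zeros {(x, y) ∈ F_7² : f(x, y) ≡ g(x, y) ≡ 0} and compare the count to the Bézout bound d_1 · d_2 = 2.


Common zeros: {(1, 1)}; count = 1; Bézout bound = 2.

deg(f) = 2, deg(g) = 1, so Bézout bound = 2.
Scan x ∈ F_7. For each x, list the y ∈ F_7 with f(x, y) ≡ 0 and those with g(x, y) ≡ 0 (mod 7); the common zeros in that column are the intersection.
  x = 0: f ≡ 0 at y ∈ {3, 6}; g ≡ 0 at y ∈ {1}; common: ∅.
  x = 1: f ≡ 0 at y ∈ {1}; g ≡ 0 at y ∈ {1}; common: {1}.
  x = 2: f ≡ 0 at y ∈ ∅; g ≡ 0 at y ∈ {1}; common: ∅.
  x = 3: f ≡ 0 at y ∈ ∅; g ≡ 0 at y ∈ {1}; common: ∅.
  x = 4: f ≡ 0 at y ∈ {4, 5}; g ≡ 0 at y ∈ {1}; common: ∅.
  x = 5: f ≡ 0 at y ∈ ∅; g ≡ 0 at y ∈ {1}; common: ∅.
  x = 6: f ≡ 0 at y ∈ {0, 2}; g ≡ 0 at y ∈ {1}; common: ∅.
Collecting: common zeros = {(1, 1)}, so the count is 1.
Comparison with the Bézout bound: 1 ≤ 2 = deg(f)·deg(g), as expected for curves with no common component (the affine F_7-count falls short of the bound because intersections may lie at infinity, over extension fields, or carry multiplicity).


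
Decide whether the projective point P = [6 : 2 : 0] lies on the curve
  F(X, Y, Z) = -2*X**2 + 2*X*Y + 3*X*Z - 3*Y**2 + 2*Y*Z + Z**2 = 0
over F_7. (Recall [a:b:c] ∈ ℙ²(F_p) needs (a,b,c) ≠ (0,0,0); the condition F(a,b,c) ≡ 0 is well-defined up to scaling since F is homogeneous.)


F(6,2,0) ≡ 3 (mod 7); P is NOT on the curve.

Evaluate F(6, 2, 0) term-by-term (mod 7).
  -2*X**2 ↦ -2·36·1·1 = -72
  2*X*Y ↦ 2·6·2·1 = 24
  3*X*Z ↦ 3·6·1·0 = 0
  -3*Y**2 ↦ -3·1·4·1 = -12
  2*Y*Z ↦ 2·1·2·0 = 0
  Z**2 ↦ 1·1·1·0 = 0
Sum: F(6, 2, 0) = (-72) + (24) + (0) + (-12) + (0) + (0) = -60.
Reducing mod 7: -60 ≡ 3 (mod 7).
Since F(a, b, c) ≡ 3 ≠ 0 (mod 7), P does NOT lie on the curve.


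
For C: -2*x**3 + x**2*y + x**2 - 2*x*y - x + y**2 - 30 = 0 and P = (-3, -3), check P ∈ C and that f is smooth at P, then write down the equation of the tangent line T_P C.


Tangent line at P: -37*x + 9*y - 84 = 0.

Step 1: f(-3, -3) = 0, so P lies on C.
Step 2: partial derivatives
  f_x(x, y) = -6*x**2 + 2*x*y + 2*x - 2*y - 1, f_y(x, y) = x**2 - 2*x + 2*y.
  f_x(P) = -37, f_y(P) = 9 (gradient nonzero, so P is smooth).
Step 3: tangent line at P: -37·(x − -3) + 9·(y − -3) = 0.
Expanding: -37*x + 9*y - 84 = 0.


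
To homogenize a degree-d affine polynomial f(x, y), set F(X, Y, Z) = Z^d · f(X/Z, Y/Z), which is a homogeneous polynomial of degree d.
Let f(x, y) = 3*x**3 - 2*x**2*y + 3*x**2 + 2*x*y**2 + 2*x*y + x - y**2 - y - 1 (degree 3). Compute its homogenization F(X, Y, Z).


F(X, Y, Z) = 3*X**3 - 2*X**2*Y + 3*X**2*Z + 2*X*Y**2 + 2*X*Y*Z + X*Z**2 - Y**2*Z - Y*Z**2 - Z**3

deg(f) = 3.
Substitute x = X/Z, y = Y/Z into f, then multiply by Z^3.
  monomial 3·x^3·y^0 ↦ 3·X^3·Y^0·Z^0.
  monomial -2·x^2·y^1 ↦ -2·X^2·Y^1·Z^0.
  monomial 3·x^2·y^0 ↦ 3·X^2·Y^0·Z^1.
  monomial 2·x^1·y^2 ↦ 2·X^1·Y^2·Z^0.
  monomial 2·x^1·y^1 ↦ 2·X^1·Y^1·Z^1.
  monomial 1·x^1·y^0 ↦ 1·X^1·Y^0·Z^2.
  monomial -1·x^0·y^2 ↦ -1·X^0·Y^2·Z^1.
  monomial -1·x^0·y^1 ↦ -1·X^0·Y^1·Z^2.
  monomial -1·x^0·y^0 ↦ -1·X^0·Y^0·Z^3.
Collecting: F(X, Y, Z) = 3*X**3 - 2*X**2*Y + 3*X**2*Z + 2*X*Y**2 + 2*X*Y*Z + X*Z**2 - Y**2*Z - Y*Z**2 - Z**3.


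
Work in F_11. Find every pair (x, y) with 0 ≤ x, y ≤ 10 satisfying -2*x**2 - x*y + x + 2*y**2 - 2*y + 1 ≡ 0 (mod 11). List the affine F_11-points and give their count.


Affine F_11-points: {(1, 0), (1, 7), (2, 4), (2, 9), (3, 3), (3, 5), (5, 0), (5, 9), (6, 5), (6, 10), (7, 3), (7, 7)}; count = 12.

For each of the 121 pairs (x, y) ∈ F_11², evaluate f(x, y) mod 11. Record the zeros.
  x = 0: [0↦1, 1↦1, 2↦5, 3↦2, 4↦3, 5↦8, 6↦6, 7↦8, 8↦3, 9↦2, 10↦5]  zeros at y ∈ ∅
  x = 1: [0↦0, 1↦10, 2↦2, 3↦9, 4↦9, 5↦2, 6↦10, 7↦0, 8↦5, 9↦3, 10↦5]  zeros at y ∈ {0, 7}
  x = 2: [0↦6, 1↦4, 2↦6, 3↦1, 4↦0, 5↦3, 6↦10, 7↦10, 8↦3, 9↦0, 10↦1]  zeros at y ∈ {4, 9}
  x = 3: [0↦8, 1↦5, 2↦6, 3↦0, 4↦9, 5↦0, 6↦6, 7↦5, 8↦8, 9↦4, 10↦4]  zeros at y ∈ {3, 5}
  x = 4: [0↦6, 1↦2, 2↦2, 3↦6, 4↦3, 5↦4, 6↦9, 7↦7, 8↦9, 9↦4, 10↦3]  zeros at y ∈ ∅
  x = 5: [0↦0, 1↦6, 2↦5, 3↦8, 4↦4, 5↦4, 6↦8, 7↦5, 8↦6, 9↦0, 10↦9]  zeros at y ∈ {0, 9}
  x = 6: [0↦1, 1↦6, 2↦4, 3↦6, 4↦1, 5↦0, 6↦3, 7↦10, 8↦10, 9↦3, 10↦0]  zeros at y ∈ {5, 10}
  x = 7: [0↦9, 1↦2, 2↦10, 3↦0, 4↦5, 5↦3, 6↦5, 7↦0, 8↦10, 9↦2, 10↦9]  zeros at y ∈ {3, 7}
  x = 8: [0↦2, 1↦5, 2↦1, 3↦1, 4↦5, 5↦2, 6↦3, 7↦8, 8↦6, 9↦8, 10↦3]  zeros at y ∈ ∅
  x = 9: [0↦2, 1↦4, 2↦10, 3↦9, 4↦1, 5↦8, 6↦8, 7↦1, 8↦9, 9↦10, 10↦4]  zeros at y ∈ ∅
  x = 10: [0↦9, 1↦10, 2↦4, 3↦2, 4↦4, 5↦10, 6↦9, 7↦1, 8↦8, 9↦8, 10↦1]  zeros at y ∈ ∅
Collecting zeros: affine points = {(1, 0), (1, 7), (2, 4), (2, 9), (3, 3), (3, 5), (5, 0), (5, 9), (6, 5), (6, 10), (7, 3), (7, 7)}.
Total count |C(F_11)_aff| = 12.


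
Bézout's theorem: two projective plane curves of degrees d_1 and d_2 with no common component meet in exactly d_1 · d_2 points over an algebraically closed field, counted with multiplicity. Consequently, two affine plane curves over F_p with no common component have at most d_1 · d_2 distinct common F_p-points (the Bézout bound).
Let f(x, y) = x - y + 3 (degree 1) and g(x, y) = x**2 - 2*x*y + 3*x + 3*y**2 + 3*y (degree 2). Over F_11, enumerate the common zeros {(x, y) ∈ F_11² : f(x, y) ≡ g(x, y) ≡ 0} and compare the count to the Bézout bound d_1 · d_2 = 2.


Common zeros: {(5, 8), (8, 0)}; count = 2; Bézout bound = 2.

deg(f) = 1, deg(g) = 2, so Bézout bound = 2.
Scan x ∈ F_11. For each x, list the y ∈ F_11 with f(x, y) ≡ 0 and those with g(x, y) ≡ 0 (mod 11); the common zeros in that column are the intersection.
  x = 0: f ≡ 0 at y ∈ {3}; g ≡ 0 at y ∈ {0, 10}; common: ∅.
  x = 1: f ≡ 0 at y ∈ {4}; g ≡ 0 at y ∈ ∅; common: ∅.
  x = 2: f ≡ 0 at y ∈ {5}; g ≡ 0 at y ∈ ∅; common: ∅.
  x = 3: f ≡ 0 at y ∈ {6}; g ≡ 0 at y ∈ ∅; common: ∅.
  x = 4: f ≡ 0 at y ∈ {7}; g ≡ 0 at y ∈ ∅; common: ∅.
  x = 5: f ≡ 0 at y ∈ {8}; g ≡ 0 at y ∈ {8, 9}; common: {8}.
  x = 6: f ≡ 0 at y ∈ {9}; g ≡ 0 at y ∈ {4, 10}; common: ∅.
  x = 7: f ≡ 0 at y ∈ {10}; g ≡ 0 at y ∈ ∅; common: ∅.
  x = 8: f ≡ 0 at y ∈ {0}; g ≡ 0 at y ∈ {0, 8}; common: {0}.
  x = 9: f ≡ 0 at y ∈ {1}; g ≡ 0 at y ∈ ∅; common: ∅.
  x = 10: f ≡ 0 at y ∈ {2}; g ≡ 0 at y ∈ {4, 9}; common: ∅.
Collecting: common zeros = {(5, 8), (8, 0)}, so the count is 2.
Comparison with the Bézout bound: 2 ≤ 2 = deg(f)·deg(g), as expected for curves with no common component (the bound is attained).


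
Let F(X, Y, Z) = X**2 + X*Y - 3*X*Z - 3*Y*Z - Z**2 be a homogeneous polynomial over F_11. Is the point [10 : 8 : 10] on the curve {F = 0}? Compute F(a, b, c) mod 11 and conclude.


F(10,8,10) ≡ 2 (mod 11); P is NOT on the curve.

Evaluate F(10, 8, 10) term-by-term (mod 11).
  X**2 ↦ 1·100·1·1 = 100
  X*Y ↦ 1·10·8·1 = 80
  -3*X*Z ↦ -3·10·1·10 = -300
  -3*Y*Z ↦ -3·1·8·10 = -240
  -Z**2 ↦ -1·1·1·100 = -100
Sum: F(10, 8, 10) = (100) + (80) + (-300) + (-240) + (-100) = -460.
Reducing mod 11: -460 ≡ 2 (mod 11).
Since F(a, b, c) ≡ 2 ≠ 0 (mod 11), P does NOT lie on the curve.


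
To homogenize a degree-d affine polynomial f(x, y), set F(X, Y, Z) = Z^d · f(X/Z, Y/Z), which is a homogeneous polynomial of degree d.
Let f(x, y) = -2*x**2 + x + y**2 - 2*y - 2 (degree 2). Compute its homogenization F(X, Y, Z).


F(X, Y, Z) = -2*X**2 + X*Z + Y**2 - 2*Y*Z - 2*Z**2

deg(f) = 2.
Substitute x = X/Z, y = Y/Z into f, then multiply by Z^2.
  monomial -2·x^2·y^0 ↦ -2·X^2·Y^0·Z^0.
  monomial 1·x^1·y^0 ↦ 1·X^1·Y^0·Z^1.
  monomial 1·x^0·y^2 ↦ 1·X^0·Y^2·Z^0.
  monomial -2·x^0·y^1 ↦ -2·X^0·Y^1·Z^1.
  monomial -2·x^0·y^0 ↦ -2·X^0·Y^0·Z^2.
Collecting: F(X, Y, Z) = -2*X**2 + X*Z + Y**2 - 2*Y*Z - 2*Z**2.


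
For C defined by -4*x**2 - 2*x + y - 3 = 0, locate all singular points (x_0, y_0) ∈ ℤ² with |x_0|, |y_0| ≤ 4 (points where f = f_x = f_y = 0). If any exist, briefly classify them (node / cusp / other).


No singular points in the scanned grid; C is smooth there.

Compute partial derivatives:
  f_x = -8*x - 2.
  f_y = 1.
f_y = 1 is a nonzero constant, so f_y never vanishes: no point (x, y) can satisfy f = f_x = f_y = 0. In particular no (x, y) ∈ {−4, ..., 4}² is singular; the curve is smooth.


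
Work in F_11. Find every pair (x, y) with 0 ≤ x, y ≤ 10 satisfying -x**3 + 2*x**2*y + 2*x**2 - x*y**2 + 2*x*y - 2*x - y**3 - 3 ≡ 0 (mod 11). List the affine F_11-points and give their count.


Affine F_11-points: {(0, 2), (2, 4), (3, 3), (3, 6), (3, 10), (4, 4), (5, 0), (5, 8), (5, 9), (7, 9), (8, 8), (8, 9), (9, 1)}; count = 13.

For each of the 121 pairs (x, y) ∈ F_11², evaluate f(x, y) mod 11. Record the zeros.
  x = 0: [0↦8, 1↦7, 2↦0, 3↦3, 4↦10, 5↦4, 6↦1, 7↦6, 8↦2, 9↦5, 10↦9]  zeros at y ∈ {2}
  x = 1: [0↦7, 1↦9, 2↦3, 3↦5, 4↦9, 5↦9, 6↦10, 7↦6, 8↦2, 9↦3, 10↦3]  zeros at y ∈ ∅
  x = 2: [0↦4, 1↦2, 2↦1, 3↦6, 4↦0, 5↦10, 6↦8, 7↦10, 8↦10, 9↦2, 10↦2]  zeros at y ∈ {4}
  x = 3: [0↦4, 1↦2, 2↦10, 3↦0, 4↦10, 5↦1, 6↦0, 7↦1, 8↦9, 9↦7, 10↦0]  zeros at y ∈ {3, 6, 10}
  x = 4: [0↦1, 1↦3, 2↦2, 3↦3, 4↦0, 5↦9, 6↦2, 7↦6, 8↦4, 9↦1, 10↦2]  zeros at y ∈ {4}
  x = 5: [0↦0, 1↦10, 2↦4, 3↦9, 4↦8, 5↦6, 6↦8, 7↦8, 8↦0, 9↦0, 10↦2]  zeros at y ∈ {0, 8, 9}
  x = 6: [0↦6, 1↦6, 2↦10, 3↦1, 4↦6, 5↦8, 6↦1, 7↦1, 8↦2, 9↦9, 10↦5]  zeros at y ∈ ∅
  x = 7: [0↦2, 1↦7, 2↦3, 3↦6, 4↦10, 5↦9, 6↦8, 7↦1, 8↦4, 9↦0, 10↦5]  zeros at y ∈ {9}
  x = 8: [0↦4, 1↦7, 2↦10, 3↦7, 4↦3, 5↦3, 6↦1, 7↦2, 8↦0, 9↦0, 10↦7]  zeros at y ∈ {8, 9}
  x = 9: [0↦6, 1↦0, 2↦3, 3↦9, 4↦1, 5↦6, 6↦7, 7↦9, 8↦6, 9↦3, 10↦5]  zeros at y ∈ {1}
  x = 10: [0↦2, 1↦2, 2↦9, 3↦6, 4↦9, 5↦1, 6↦9, 7↦5, 8↦5, 9↦3, 10↦4]  zeros at y ∈ ∅
Collecting zeros: affine points = {(0, 2), (2, 4), (3, 3), (3, 6), (3, 10), (4, 4), (5, 0), (5, 8), (5, 9), (7, 9), (8, 8), (8, 9), (9, 1)}.
Total count |C(F_11)_aff| = 13.


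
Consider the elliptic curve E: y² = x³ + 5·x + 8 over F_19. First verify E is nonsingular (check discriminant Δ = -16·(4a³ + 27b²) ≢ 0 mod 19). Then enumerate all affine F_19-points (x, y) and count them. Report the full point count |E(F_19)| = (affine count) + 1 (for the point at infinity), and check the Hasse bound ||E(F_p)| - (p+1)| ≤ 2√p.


Affine points = {(2, 8), (2, 11), (4, 4), (4, 15), (5, 5), (5, 14), (6, 8), (6, 11), (7, 5), (7, 14), (8, 3), (8, 16), (11, 8), (11, 11), (13, 3), (13, 16), (15, 0), (16, 2), (16, 17), (17, 3), (17, 16)}; affine count = 21; |E(F_19)| = 22.

Discriminant check: Δ ∝ 4a³ + 27b² = 4·5³ + 27·8² = 4·125 + 27·64 ≡ 5 (mod 19). Nonzero ⇒ E is nonsingular.
For each x ∈ F_19, compute rhs = x³ + 5·x + 8 mod 19, then count y ∈ F_19 with y² ≡ rhs.
  x = 0: rhs = 8, matching y values: none (0 points).
  x = 1: rhs = 14, matching y values: none (0 points).
  x = 2: rhs = 7, matching y values: 8, 11 (2 points).
  x = 3: rhs = 12, matching y values: none (0 points).
  x = 4: rhs = 16, matching y values: 4, 15 (2 points).
  x = 5: rhs = 6, matching y values: 5, 14 (2 points).
  x = 6: rhs = 7, matching y values: 8, 11 (2 points).
  x = 7: rhs = 6, matching y values: 5, 14 (2 points).
  x = 8: rhs = 9, matching y values: 3, 16 (2 points).
  x = 9: rhs = 3, matching y values: none (0 points).
  x = 10: rhs = 13, matching y values: none (0 points).
  x = 11: rhs = 7, matching y values: 8, 11 (2 points).
  x = 12: rhs = 10, matching y values: none (0 points).
  x = 13: rhs = 9, matching y values: 3, 16 (2 points).
  x = 14: rhs = 10, matching y values: none (0 points).
  x = 15: rhs = 0, matching y values: 0 (1 points).
  x = 16: rhs = 4, matching y values: 2, 17 (2 points).
  x = 17: rhs = 9, matching y values: 3, 16 (2 points).
  x = 18: rhs = 2, matching y values: none (0 points).
Total affine count: 21.
Full point count |E(F_19)| = 21 + 1 = 22.
Hasse bound: |22 − (19+1)| = |2| = 2 ≤ 2√19 ≈ 8.7178 ✓.


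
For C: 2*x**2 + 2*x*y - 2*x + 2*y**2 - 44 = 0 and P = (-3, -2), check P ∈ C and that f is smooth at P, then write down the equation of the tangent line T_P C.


Tangent line at P: -18*x - 14*y - 82 = 0.

Step 1: f(-3, -2) = 0, so P lies on C.
Step 2: partial derivatives
  f_x(x, y) = 4*x + 2*y - 2, f_y(x, y) = 2*x + 4*y.
  f_x(P) = -18, f_y(P) = -14 (gradient nonzero, so P is smooth).
Step 3: tangent line at P: -18·(x − -3) + -14·(y − -2) = 0.
Expanding: -18*x - 14*y - 82 = 0.


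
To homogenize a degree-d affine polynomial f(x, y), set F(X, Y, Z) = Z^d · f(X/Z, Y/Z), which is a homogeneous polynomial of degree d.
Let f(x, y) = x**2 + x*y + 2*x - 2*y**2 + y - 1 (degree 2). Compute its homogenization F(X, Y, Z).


F(X, Y, Z) = X**2 + X*Y + 2*X*Z - 2*Y**2 + Y*Z - Z**2

deg(f) = 2.
Substitute x = X/Z, y = Y/Z into f, then multiply by Z^2.
  monomial 1·x^2·y^0 ↦ 1·X^2·Y^0·Z^0.
  monomial 1·x^1·y^1 ↦ 1·X^1·Y^1·Z^0.
  monomial 2·x^1·y^0 ↦ 2·X^1·Y^0·Z^1.
  monomial -2·x^0·y^2 ↦ -2·X^0·Y^2·Z^0.
  monomial 1·x^0·y^1 ↦ 1·X^0·Y^1·Z^1.
  monomial -1·x^0·y^0 ↦ -1·X^0·Y^0·Z^2.
Collecting: F(X, Y, Z) = X**2 + X*Y + 2*X*Z - 2*Y**2 + Y*Z - Z**2.


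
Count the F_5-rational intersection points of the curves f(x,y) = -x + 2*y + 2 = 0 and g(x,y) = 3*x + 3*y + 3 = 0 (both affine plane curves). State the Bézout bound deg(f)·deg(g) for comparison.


Common zeros: {(0, 4)}; count = 1; Bézout bound = 1.

deg(f) = 1, deg(g) = 1, so Bézout bound = 1.
Scan x ∈ F_5. For each x, list the y ∈ F_5 with f(x, y) ≡ 0 and those with g(x, y) ≡ 0 (mod 5); the common zeros in that column are the intersection.
  x = 0: f ≡ 0 at y ∈ {4}; g ≡ 0 at y ∈ {4}; common: {4}.
  x = 1: f ≡ 0 at y ∈ {2}; g ≡ 0 at y ∈ {3}; common: ∅.
  x = 2: f ≡ 0 at y ∈ {0}; g ≡ 0 at y ∈ {2}; common: ∅.
  x = 3: f ≡ 0 at y ∈ {3}; g ≡ 0 at y ∈ {1}; common: ∅.
  x = 4: f ≡ 0 at y ∈ {1}; g ≡ 0 at y ∈ {0}; common: ∅.
Collecting: common zeros = {(0, 4)}, so the count is 1.
Comparison with the Bézout bound: 1 ≤ 1 = deg(f)·deg(g), as expected for curves with no common component (the bound is attained).


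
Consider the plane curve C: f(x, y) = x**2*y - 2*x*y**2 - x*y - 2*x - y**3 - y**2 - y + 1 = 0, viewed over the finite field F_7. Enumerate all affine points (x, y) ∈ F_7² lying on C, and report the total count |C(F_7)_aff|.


Affine F_7-points: {(0, 5), (3, 4), (3, 5), (4, 0)}; count = 4.

For each of the 49 pairs (x, y) ∈ F_7², evaluate f(x, y) mod 7. Record the zeros.
  x = 0: [0↦1, 1↦5, 2↦1, 3↦4, 4↦1, 5↦0, 6↦2]  zeros at y ∈ {5}
  x = 1: [0↦6, 1↦1, 2↦5, 3↦5, 4↦2, 5↦4, 6↦5]  zeros at y ∈ ∅
  x = 2: [0↦4, 1↦6, 2↦6, 3↦5, 4↦4, 5↦4, 6↦6]  zeros at y ∈ ∅
  x = 3: [0↦2, 1↦6, 2↦4, 3↦4, 4↦0, 5↦0, 6↦5]  zeros at y ∈ {4, 5}
  x = 4: [0↦0, 1↦1, 2↦6, 3↦2, 4↦4, 5↦6, 6↦2]  zeros at y ∈ {0}
  x = 5: [0↦5, 1↦5, 2↦5, 3↦6, 4↦2, 5↦1, 6↦4]  zeros at y ∈ ∅
  x = 6: [0↦3, 1↦4, 2↦1, 3↦2, 4↦1, 5↦6, 6↦4]  zeros at y ∈ ∅
Collecting zeros: affine points = {(0, 5), (3, 4), (3, 5), (4, 0)}.
Total count |C(F_7)_aff| = 4.


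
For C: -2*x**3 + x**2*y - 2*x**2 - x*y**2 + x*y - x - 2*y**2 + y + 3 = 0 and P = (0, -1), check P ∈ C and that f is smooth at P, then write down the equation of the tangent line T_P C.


Tangent line at P: -3*x + 5*y + 5 = 0.

Step 1: f(0, -1) = 0, so P lies on C.
Step 2: partial derivatives
  f_x(x, y) = -6*x**2 + 2*x*y - 4*x - y**2 + y - 1, f_y(x, y) = x**2 - 2*x*y + x - 4*y + 1.
  f_x(P) = -3, f_y(P) = 5 (gradient nonzero, so P is smooth).
Step 3: tangent line at P: -3·(x − 0) + 5·(y − -1) = 0.
Expanding: -3*x + 5*y + 5 = 0.


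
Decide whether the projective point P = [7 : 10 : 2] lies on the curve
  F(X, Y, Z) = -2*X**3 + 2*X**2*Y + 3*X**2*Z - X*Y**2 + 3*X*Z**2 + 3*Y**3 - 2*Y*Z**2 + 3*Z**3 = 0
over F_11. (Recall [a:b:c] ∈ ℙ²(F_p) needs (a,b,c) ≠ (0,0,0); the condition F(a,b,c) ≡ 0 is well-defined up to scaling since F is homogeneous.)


F(7,10,2) ≡ 1 (mod 11); P is NOT on the curve.

Evaluate F(7, 10, 2) term-by-term (mod 11).
  -2*X**3 ↦ -2·343·1·1 = -686
  2*X**2*Y ↦ 2·49·10·1 = 980
  3*X**2*Z ↦ 3·49·1·2 = 294
  -X*Y**2 ↦ -1·7·100·1 = -700
  3*X*Z**2 ↦ 3·7·1·4 = 84
  3*Y**3 ↦ 3·1·1000·1 = 3000
  -2*Y*Z**2 ↦ -2·1·10·4 = -80
  3*Z**3 ↦ 3·1·1·8 = 24
Sum: F(7, 10, 2) = (-686) + (980) + (294) + (-700) + (84) + (3000) + (-80) + (24) = 2916.
Reducing mod 11: 2916 ≡ 1 (mod 11).
Since F(a, b, c) ≡ 1 ≠ 0 (mod 11), P does NOT lie on the curve.


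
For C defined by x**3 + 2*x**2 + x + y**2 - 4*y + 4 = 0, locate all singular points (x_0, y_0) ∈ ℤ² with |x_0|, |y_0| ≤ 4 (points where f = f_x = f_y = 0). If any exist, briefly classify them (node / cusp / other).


Singular points: {(-1, 2)}; classification: node.

Compute partial derivatives:
  f_x = 3*x**2 + 4*x + 1.
  f_y = 2*y - 4.
Scan x_0 ∈ {−4, ..., 4}. For each x_0, f_y(x_0, y) is a polynomial in y; find its integer roots y ∈ {−4, ..., 4}, then test f_x and f at those candidates.
  x = -4: f_y(-4, y) = 2*y - 4; vanishes at y ∈ {2}. (-4, 2): f_x = 33 ≠ 0.
  x = -3: f_y(-3, y) = 2*y - 4; vanishes at y ∈ {2}. (-3, 2): f_x = 16 ≠ 0.
  x = -2: f_y(-2, y) = 2*y - 4; vanishes at y ∈ {2}. (-2, 2): f_x = 5 ≠ 0.
  x = -1: f_y(-1, y) = 2*y - 4; vanishes at y ∈ {2}. (-1, 2): f_x = 0, f = 0 — SINGULAR.
  x = 0: f_y(0, y) = 2*y - 4; vanishes at y ∈ {2}. (0, 2): f_x = 1 ≠ 0.
  x = 1: f_y(1, y) = 2*y - 4; vanishes at y ∈ {2}. (1, 2): f_x = 8 ≠ 0.
  x = 2: f_y(2, y) = 2*y - 4; vanishes at y ∈ {2}. (2, 2): f_x = 21 ≠ 0.
  x = 3: f_y(3, y) = 2*y - 4; vanishes at y ∈ {2}. (3, 2): f_x = 40 ≠ 0.
  x = 4: f_y(4, y) = 2*y - 4; vanishes at y ∈ {2}. (4, 2): f_x = 65 ≠ 0.
Only singular point on the grid: (-1, 2).
Classify: substitute x = -1 + u, y = 2 + v and expand: f = u**3 - u**2 + v**2.
No constant or linear terms (consistent with a singular point). Quadratic part: -u**2 + v**2. Cubic part: u**3.
The quadratic part v**2 - u**2 = (v − u)(v + u) splits into two distinct linear factors, so there are two distinct tangent lines y − 2 = ±(x − -1) — this is a node (ordinary double point).
Classification: node.


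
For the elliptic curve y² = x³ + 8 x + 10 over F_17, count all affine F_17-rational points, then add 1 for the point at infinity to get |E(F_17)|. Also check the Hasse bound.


Affine points = {(1, 6), (1, 11), (2, 0), (4, 2), (4, 15), (6, 6), (6, 11), (7, 1), (7, 16), (8, 5), (8, 12), (10, 6), (10, 11), (11, 1), (11, 16), (12, 7), (12, 10), (13, 4), (13, 13), (16, 1), (16, 16)}; affine count = 21; |E(F_17)| = 22.

Discriminant check: Δ ∝ 4a³ + 27b² = 4·8³ + 27·10² = 4·512 + 27·100 ≡ 5 (mod 17). Nonzero ⇒ E is nonsingular.
For each x ∈ F_17, compute rhs = x³ + 8·x + 10 mod 17, then count y ∈ F_17 with y² ≡ rhs.
  x = 0: rhs = 10, matching y values: none (0 points).
  x = 1: rhs = 2, matching y values: 6, 11 (2 points).
  x = 2: rhs = 0, matching y values: 0 (1 points).
  x = 3: rhs = 10, matching y values: none (0 points).
  x = 4: rhs = 4, matching y values: 2, 15 (2 points).
  x = 5: rhs = 5, matching y values: none (0 points).
  x = 6: rhs = 2, matching y values: 6, 11 (2 points).
  x = 7: rhs = 1, matching y values: 1, 16 (2 points).
  x = 8: rhs = 8, matching y values: 5, 12 (2 points).
  x = 9: rhs = 12, matching y values: none (0 points).
  x = 10: rhs = 2, matching y values: 6, 11 (2 points).
  x = 11: rhs = 1, matching y values: 1, 16 (2 points).
  x = 12: rhs = 15, matching y values: 7, 10 (2 points).
  x = 13: rhs = 16, matching y values: 4, 13 (2 points).
  x = 14: rhs = 10, matching y values: none (0 points).
  x = 15: rhs = 3, matching y values: none (0 points).
  x = 16: rhs = 1, matching y values: 1, 16 (2 points).
Total affine count: 21.
Full point count |E(F_17)| = 21 + 1 = 22.
Hasse bound: |22 − (17+1)| = |4| = 4 ≤ 2√17 ≈ 8.2462 ✓.


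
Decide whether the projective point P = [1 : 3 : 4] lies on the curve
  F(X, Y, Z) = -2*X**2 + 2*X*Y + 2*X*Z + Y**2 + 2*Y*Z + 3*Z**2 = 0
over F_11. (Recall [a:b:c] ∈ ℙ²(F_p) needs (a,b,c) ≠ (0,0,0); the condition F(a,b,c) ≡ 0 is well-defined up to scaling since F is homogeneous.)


F(1,3,4) ≡ 5 (mod 11); P is NOT on the curve.

Evaluate F(1, 3, 4) term-by-term (mod 11).
  -2*X**2 ↦ -2·1·1·1 = -2
  2*X*Y ↦ 2·1·3·1 = 6
  2*X*Z ↦ 2·1·1·4 = 8
  Y**2 ↦ 1·1·9·1 = 9
  2*Y*Z ↦ 2·1·3·4 = 24
  3*Z**2 ↦ 3·1·1·16 = 48
Sum: F(1, 3, 4) = (-2) + (6) + (8) + (9) + (24) + (48) = 93.
Reducing mod 11: 93 ≡ 5 (mod 11).
Since F(a, b, c) ≡ 5 ≠ 0 (mod 11), P does NOT lie on the curve.


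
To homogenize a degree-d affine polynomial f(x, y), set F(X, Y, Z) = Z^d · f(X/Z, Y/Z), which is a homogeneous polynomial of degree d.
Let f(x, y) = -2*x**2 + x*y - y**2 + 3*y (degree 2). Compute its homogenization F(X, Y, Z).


F(X, Y, Z) = -2*X**2 + X*Y - Y**2 + 3*Y*Z

deg(f) = 2.
Substitute x = X/Z, y = Y/Z into f, then multiply by Z^2.
  monomial -2·x^2·y^0 ↦ -2·X^2·Y^0·Z^0.
  monomial 1·x^1·y^1 ↦ 1·X^1·Y^1·Z^0.
  monomial -1·x^0·y^2 ↦ -1·X^0·Y^2·Z^0.
  monomial 3·x^0·y^1 ↦ 3·X^0·Y^1·Z^1.
Collecting: F(X, Y, Z) = -2*X**2 + X*Y - Y**2 + 3*Y*Z.


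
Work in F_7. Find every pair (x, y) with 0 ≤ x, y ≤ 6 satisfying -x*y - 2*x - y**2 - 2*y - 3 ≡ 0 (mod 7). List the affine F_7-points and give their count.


Affine F_7-points: {(2, 0), (2, 3), (5, 1), (5, 6), (6, 2), (6, 4)}; count = 6.

For each of the 49 pairs (x, y) ∈ F_7², evaluate f(x, y) mod 7. Record the zeros.
  x = 0: [0↦4, 1↦1, 2↦3, 3↦3, 4↦1, 5↦4, 6↦5]  zeros at y ∈ ∅
  x = 1: [0↦2, 1↦5, 2↦6, 3↦5, 4↦2, 5↦4, 6↦4]  zeros at y ∈ ∅
  x = 2: [0↦0, 1↦2, 2↦2, 3↦0, 4↦3, 5↦4, 6↦3]  zeros at y ∈ {0, 3}
  x = 3: [0↦5, 1↦6, 2↦5, 3↦2, 4↦4, 5↦4, 6↦2]  zeros at y ∈ ∅
  x = 4: [0↦3, 1↦3, 2↦1, 3↦4, 4↦5, 5↦4, 6↦1]  zeros at y ∈ ∅
  x = 5: [0↦1, 1↦0, 2↦4, 3↦6, 4↦6, 5↦4, 6↦0]  zeros at y ∈ {1, 6}
  x = 6: [0↦6, 1↦4, 2↦0, 3↦1, 4↦0, 5↦4, 6↦6]  zeros at y ∈ {2, 4}
Collecting zeros: affine points = {(2, 0), (2, 3), (5, 1), (5, 6), (6, 2), (6, 4)}.
Total count |C(F_7)_aff| = 6.


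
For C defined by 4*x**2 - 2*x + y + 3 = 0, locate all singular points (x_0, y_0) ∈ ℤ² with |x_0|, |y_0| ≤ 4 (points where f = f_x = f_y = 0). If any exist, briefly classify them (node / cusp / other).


No singular points in the scanned grid; C is smooth there.

Compute partial derivatives:
  f_x = 8*x - 2.
  f_y = 1.
f_y = 1 is a nonzero constant, so f_y never vanishes: no point (x, y) can satisfy f = f_x = f_y = 0. In particular no (x, y) ∈ {−4, ..., 4}² is singular; the curve is smooth.


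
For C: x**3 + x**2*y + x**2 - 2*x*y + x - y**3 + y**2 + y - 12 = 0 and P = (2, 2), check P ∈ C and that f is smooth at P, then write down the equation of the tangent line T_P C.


Tangent line at P: 21*x - 7*y - 28 = 0.

Step 1: f(2, 2) = 0, so P lies on C.
Step 2: partial derivatives
  f_x(x, y) = 3*x**2 + 2*x*y + 2*x - 2*y + 1, f_y(x, y) = x**2 - 2*x - 3*y**2 + 2*y + 1.
  f_x(P) = 21, f_y(P) = -7 (gradient nonzero, so P is smooth).
Step 3: tangent line at P: 21·(x − 2) + -7·(y − 2) = 0.
Expanding: 21*x - 7*y - 28 = 0.


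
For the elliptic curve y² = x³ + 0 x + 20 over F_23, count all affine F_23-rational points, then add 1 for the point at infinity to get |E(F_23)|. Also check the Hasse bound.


Affine points = {(3, 1), (3, 22), (6, 11), (6, 12), (7, 8), (7, 15), (8, 7), (8, 16), (9, 6), (9, 17), (10, 10), (10, 13), (12, 0), (13, 3), (13, 20), (14, 2), (14, 21), (19, 5), (19, 18), (20, 4), (20, 19), (21, 9), (21, 14)}; affine count = 23; |E(F_23)| = 24.

Discriminant check: Δ ∝ 4a³ + 27b² = 4·0³ + 27·20² = 4·0 + 27·400 ≡ 13 (mod 23). Nonzero ⇒ E is nonsingular.
For each x ∈ F_23, compute rhs = x³ + 0·x + 20 mod 23, then count y ∈ F_23 with y² ≡ rhs.
  x = 0: rhs = 20, matching y values: none (0 points).
  x = 1: rhs = 21, matching y values: none (0 points).
  x = 2: rhs = 5, matching y values: none (0 points).
  x = 3: rhs = 1, matching y values: 1, 22 (2 points).
  x = 4: rhs = 15, matching y values: none (0 points).
  x = 5: rhs = 7, matching y values: none (0 points).
  x = 6: rhs = 6, matching y values: 11, 12 (2 points).
  x = 7: rhs = 18, matching y values: 8, 15 (2 points).
  x = 8: rhs = 3, matching y values: 7, 16 (2 points).
  x = 9: rhs = 13, matching y values: 6, 17 (2 points).
  x = 10: rhs = 8, matching y values: 10, 13 (2 points).
  x = 11: rhs = 17, matching y values: none (0 points).
  x = 12: rhs = 0, matching y values: 0 (1 points).
  x = 13: rhs = 9, matching y values: 3, 20 (2 points).
  x = 14: rhs = 4, matching y values: 2, 21 (2 points).
  x = 15: rhs = 14, matching y values: none (0 points).
  x = 16: rhs = 22, matching y values: none (0 points).
  x = 17: rhs = 11, matching y values: none (0 points).
  x = 18: rhs = 10, matching y values: none (0 points).
  x = 19: rhs = 2, matching y values: 5, 18 (2 points).
  x = 20: rhs = 16, matching y values: 4, 19 (2 points).
  x = 21: rhs = 12, matching y values: 9, 14 (2 points).
  x = 22: rhs = 19, matching y values: none (0 points).
Total affine count: 23.
Full point count |E(F_23)| = 23 + 1 = 24.
Hasse bound: |24 − (23+1)| = |0| = 0 ≤ 2√23 ≈ 9.5917 ✓.


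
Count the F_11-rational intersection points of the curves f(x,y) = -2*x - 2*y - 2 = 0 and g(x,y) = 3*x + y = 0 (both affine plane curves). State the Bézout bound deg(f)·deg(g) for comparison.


Common zeros: {(6, 4)}; count = 1; Bézout bound = 1.

deg(f) = 1, deg(g) = 1, so Bézout bound = 1.
Scan x ∈ F_11. For each x, list the y ∈ F_11 with f(x, y) ≡ 0 and those with g(x, y) ≡ 0 (mod 11); the common zeros in that column are the intersection.
  x = 0: f ≡ 0 at y ∈ {10}; g ≡ 0 at y ∈ {0}; common: ∅.
  x = 1: f ≡ 0 at y ∈ {9}; g ≡ 0 at y ∈ {8}; common: ∅.
  x = 2: f ≡ 0 at y ∈ {8}; g ≡ 0 at y ∈ {5}; common: ∅.
  x = 3: f ≡ 0 at y ∈ {7}; g ≡ 0 at y ∈ {2}; common: ∅.
  x = 4: f ≡ 0 at y ∈ {6}; g ≡ 0 at y ∈ {10}; common: ∅.
  x = 5: f ≡ 0 at y ∈ {5}; g ≡ 0 at y ∈ {7}; common: ∅.
  x = 6: f ≡ 0 at y ∈ {4}; g ≡ 0 at y ∈ {4}; common: {4}.
  x = 7: f ≡ 0 at y ∈ {3}; g ≡ 0 at y ∈ {1}; common: ∅.
  x = 8: f ≡ 0 at y ∈ {2}; g ≡ 0 at y ∈ {9}; common: ∅.
  x = 9: f ≡ 0 at y ∈ {1}; g ≡ 0 at y ∈ {6}; common: ∅.
  x = 10: f ≡ 0 at y ∈ {0}; g ≡ 0 at y ∈ {3}; common: ∅.
Collecting: common zeros = {(6, 4)}, so the count is 1.
Comparison with the Bézout bound: 1 ≤ 1 = deg(f)·deg(g), as expected for curves with no common component (the bound is attained).


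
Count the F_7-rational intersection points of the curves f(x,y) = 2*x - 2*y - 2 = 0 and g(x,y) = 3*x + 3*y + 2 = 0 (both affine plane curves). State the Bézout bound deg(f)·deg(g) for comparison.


Common zeros: {(6, 5)}; count = 1; Bézout bound = 1.

deg(f) = 1, deg(g) = 1, so Bézout bound = 1.
Scan x ∈ F_7. For each x, list the y ∈ F_7 with f(x, y) ≡ 0 and those with g(x, y) ≡ 0 (mod 7); the common zeros in that column are the intersection.
  x = 0: f ≡ 0 at y ∈ {6}; g ≡ 0 at y ∈ {4}; common: ∅.
  x = 1: f ≡ 0 at y ∈ {0}; g ≡ 0 at y ∈ {3}; common: ∅.
  x = 2: f ≡ 0 at y ∈ {1}; g ≡ 0 at y ∈ {2}; common: ∅.
  x = 3: f ≡ 0 at y ∈ {2}; g ≡ 0 at y ∈ {1}; common: ∅.
  x = 4: f ≡ 0 at y ∈ {3}; g ≡ 0 at y ∈ {0}; common: ∅.
  x = 5: f ≡ 0 at y ∈ {4}; g ≡ 0 at y ∈ {6}; common: ∅.
  x = 6: f ≡ 0 at y ∈ {5}; g ≡ 0 at y ∈ {5}; common: {5}.
Collecting: common zeros = {(6, 5)}, so the count is 1.
Comparison with the Bézout bound: 1 ≤ 1 = deg(f)·deg(g), as expected for curves with no common component (the bound is attained).


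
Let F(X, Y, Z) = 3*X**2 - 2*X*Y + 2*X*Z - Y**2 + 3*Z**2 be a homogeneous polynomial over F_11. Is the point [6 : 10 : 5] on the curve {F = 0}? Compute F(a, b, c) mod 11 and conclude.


F(6,10,5) ≡ 1 (mod 11); P is NOT on the curve.

Evaluate F(6, 10, 5) term-by-term (mod 11).
  3*X**2 ↦ 3·36·1·1 = 108
  -2*X*Y ↦ -2·6·10·1 = -120
  2*X*Z ↦ 2·6·1·5 = 60
  -Y**2 ↦ -1·1·100·1 = -100
  3*Z**2 ↦ 3·1·1·25 = 75
Sum: F(6, 10, 5) = (108) + (-120) + (60) + (-100) + (75) = 23.
Reducing mod 11: 23 ≡ 1 (mod 11).
Since F(a, b, c) ≡ 1 ≠ 0 (mod 11), P does NOT lie on the curve.


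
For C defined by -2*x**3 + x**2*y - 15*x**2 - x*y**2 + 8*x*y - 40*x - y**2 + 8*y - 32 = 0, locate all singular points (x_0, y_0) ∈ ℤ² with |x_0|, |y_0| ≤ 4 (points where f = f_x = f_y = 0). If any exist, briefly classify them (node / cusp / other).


Singular points: {(-2, 2)}; classification: node.

Compute partial derivatives:
  f_x = -6*x**2 + 2*x*y - 30*x - y**2 + 8*y - 40.
  f_y = x**2 - 2*x*y + 8*x - 2*y + 8.
Scan x_0 ∈ {−4, ..., 4}. For each x_0, f_y(x_0, y) is a polynomial in y; find its integer roots y ∈ {−4, ..., 4}, then test f_x and f at those candidates.
  x = -4: f_y(-4, y) = 6*y - 8; no integer root y with |y| ≤ 4.
  x = -3: f_y(-3, y) = 4*y - 7; no integer root y with |y| ≤ 4.
  x = -2: f_y(-2, y) = 2*y - 4; vanishes at y ∈ {2}. (-2, 2): f_x = 0, f = 0 — SINGULAR.
  x = -1: f_y(-1, y) = 1; no integer root y with |y| ≤ 4.
  x = 0: f_y(0, y) = 8 - 2*y; vanishes at y ∈ {4}. (0, 4): f_x = -24 ≠ 0.
  x = 1: f_y(1, y) = 17 - 4*y; no integer root y with |y| ≤ 4.
  x = 2: f_y(2, y) = 28 - 6*y; no integer root y with |y| ≤ 4.
  x = 3: f_y(3, y) = 41 - 8*y; no integer root y with |y| ≤ 4.
  x = 4: f_y(4, y) = 56 - 10*y; no integer root y with |y| ≤ 4.
Only singular point on the grid: (-2, 2).
Classify: substitute x = -2 + u, y = 2 + v and expand: f = -2*u**3 + u**2*v - u**2 - u*v**2 + v**2.
No constant or linear terms (consistent with a singular point). Quadratic part: -u**2 + v**2. Cubic part: -2*u**3 + u**2*v - u*v**2.
The quadratic part v**2 - u**2 = (v − u)(v + u) splits into two distinct linear factors, so there are two distinct tangent lines y − 2 = ±(x − -2) — this is a node (ordinary double point).
Classification: node.


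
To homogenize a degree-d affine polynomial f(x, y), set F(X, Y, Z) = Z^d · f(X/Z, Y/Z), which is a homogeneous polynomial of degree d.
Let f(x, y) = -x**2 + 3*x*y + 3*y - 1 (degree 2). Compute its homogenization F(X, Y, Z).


F(X, Y, Z) = -X**2 + 3*X*Y + 3*Y*Z - Z**2

deg(f) = 2.
Substitute x = X/Z, y = Y/Z into f, then multiply by Z^2.
  monomial -1·x^2·y^0 ↦ -1·X^2·Y^0·Z^0.
  monomial 3·x^1·y^1 ↦ 3·X^1·Y^1·Z^0.
  monomial 3·x^0·y^1 ↦ 3·X^0·Y^1·Z^1.
  monomial -1·x^0·y^0 ↦ -1·X^0·Y^0·Z^2.
Collecting: F(X, Y, Z) = -X**2 + 3*X*Y + 3*Y*Z - Z**2.


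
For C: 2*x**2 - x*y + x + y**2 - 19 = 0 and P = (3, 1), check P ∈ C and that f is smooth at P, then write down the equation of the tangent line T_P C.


Tangent line at P: 12*x - y - 35 = 0.

Step 1: f(3, 1) = 0, so P lies on C.
Step 2: partial derivatives
  f_x(x, y) = 4*x - y + 1, f_y(x, y) = -x + 2*y.
  f_x(P) = 12, f_y(P) = -1 (gradient nonzero, so P is smooth).
Step 3: tangent line at P: 12·(x − 3) + -1·(y − 1) = 0.
Expanding: 12*x - y - 35 = 0.


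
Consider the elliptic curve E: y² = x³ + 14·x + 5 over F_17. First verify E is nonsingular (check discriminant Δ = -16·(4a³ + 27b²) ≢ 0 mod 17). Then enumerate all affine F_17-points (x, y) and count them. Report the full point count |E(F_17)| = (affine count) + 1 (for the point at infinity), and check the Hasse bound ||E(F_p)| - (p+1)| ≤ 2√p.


Affine points = {(5, 8), (5, 9), (6, 4), (6, 13), (7, 2), (7, 15), (8, 0), (13, 2), (13, 15), (14, 2), (14, 15)}; affine count = 11; |E(F_17)| = 12.

Discriminant check: Δ ∝ 4a³ + 27b² = 4·14³ + 27·5² = 4·2744 + 27·25 ≡ 6 (mod 17). Nonzero ⇒ E is nonsingular.
For each x ∈ F_17, compute rhs = x³ + 14·x + 5 mod 17, then count y ∈ F_17 with y² ≡ rhs.
  x = 0: rhs = 5, matching y values: none (0 points).
  x = 1: rhs = 3, matching y values: none (0 points).
  x = 2: rhs = 7, matching y values: none (0 points).
  x = 3: rhs = 6, matching y values: none (0 points).
  x = 4: rhs = 6, matching y values: none (0 points).
  x = 5: rhs = 13, matching y values: 8, 9 (2 points).
  x = 6: rhs = 16, matching y values: 4, 13 (2 points).
  x = 7: rhs = 4, matching y values: 2, 15 (2 points).
  x = 8: rhs = 0, matching y values: 0 (1 points).
  x = 9: rhs = 10, matching y values: none (0 points).
  x = 10: rhs = 6, matching y values: none (0 points).
  x = 11: rhs = 11, matching y values: none (0 points).
  x = 12: rhs = 14, matching y values: none (0 points).
  x = 13: rhs = 4, matching y values: 2, 15 (2 points).
  x = 14: rhs = 4, matching y values: 2, 15 (2 points).
  x = 15: rhs = 3, matching y values: none (0 points).
  x = 16: rhs = 7, matching y values: none (0 points).
Total affine count: 11.
Full point count |E(F_17)| = 11 + 1 = 12.
Hasse bound: |12 − (17+1)| = |-6| = 6 ≤ 2√17 ≈ 8.2462 ✓.


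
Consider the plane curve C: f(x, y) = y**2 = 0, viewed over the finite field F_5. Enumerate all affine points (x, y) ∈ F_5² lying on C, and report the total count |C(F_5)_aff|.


Affine F_5-points: {(0, 0), (1, 0), (2, 0), (3, 0), (4, 0)}; count = 5.

For each of the 25 pairs (x, y) ∈ F_5², evaluate f(x, y) mod 5. Record the zeros.
  x = 0: [0↦0, 1↦1, 2↦4, 3↦4, 4↦1]  zeros at y ∈ {0}
  x = 1: [0↦0, 1↦1, 2↦4, 3↦4, 4↦1]  zeros at y ∈ {0}
  x = 2: [0↦0, 1↦1, 2↦4, 3↦4, 4↦1]  zeros at y ∈ {0}
  x = 3: [0↦0, 1↦1, 2↦4, 3↦4, 4↦1]  zeros at y ∈ {0}
  x = 4: [0↦0, 1↦1, 2↦4, 3↦4, 4↦1]  zeros at y ∈ {0}
Collecting zeros: affine points = {(0, 0), (1, 0), (2, 0), (3, 0), (4, 0)}.
Total count |C(F_5)_aff| = 5.


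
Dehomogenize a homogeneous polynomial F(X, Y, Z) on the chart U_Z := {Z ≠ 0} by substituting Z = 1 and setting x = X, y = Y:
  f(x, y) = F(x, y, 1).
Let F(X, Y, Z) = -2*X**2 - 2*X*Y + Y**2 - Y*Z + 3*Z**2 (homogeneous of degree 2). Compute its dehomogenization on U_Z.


f(x, y) = -2*x**2 - 2*x*y + y**2 - y + 3

On U_Z we set Z = 1. Each monomial c·X^i·Y^j·Z^k in F becomes c·x^i·y^j·1^k = c·x^i·y^j.
Substituting Z = 1: F(X, Y, 1) = -2*x**2 - 2*x*y + y**2 - y + 3.
Note: deg(f) ≤ deg(F) = 2; strict inequality happens when F is divisible by Z (lost terms).


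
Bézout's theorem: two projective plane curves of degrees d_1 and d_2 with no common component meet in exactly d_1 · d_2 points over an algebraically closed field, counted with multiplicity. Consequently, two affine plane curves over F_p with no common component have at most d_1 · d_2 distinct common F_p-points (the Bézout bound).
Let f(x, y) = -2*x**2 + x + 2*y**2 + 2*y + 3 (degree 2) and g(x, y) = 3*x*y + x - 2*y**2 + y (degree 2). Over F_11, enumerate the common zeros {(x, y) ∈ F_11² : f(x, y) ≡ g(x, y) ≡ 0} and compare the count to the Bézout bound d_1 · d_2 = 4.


Common zeros: ∅; count = 0; Bézout bound = 4.

deg(f) = 2, deg(g) = 2, so Bézout bound = 4.
Scan x ∈ F_11. For each x, list the y ∈ F_11 with f(x, y) ≡ 0 and those with g(x, y) ≡ 0 (mod 11); the common zeros in that column are the intersection.
  x = 0: f ≡ 0 at y ∈ ∅; g ≡ 0 at y ∈ {0, 6}; common: ∅.
  x = 1: f ≡ 0 at y ∈ ∅; g ≡ 0 at y ∈ ∅; common: ∅.
  x = 2: f ≡ 0 at y ∈ ∅; g ≡ 0 at y ∈ ∅; common: ∅.
  x = 3: f ≡ 0 at y ∈ {2, 8}; g ≡ 0 at y ∈ {1, 4}; common: ∅.
  x = 4: f ≡ 0 at y ∈ ∅; g ≡ 0 at y ∈ {2, 10}; common: ∅.
  x = 5: f ≡ 0 at y ∈ ∅; g ≡ 0 at y ∈ ∅; common: ∅.
  x = 6: f ≡ 0 at y ∈ ∅; g ≡ 0 at y ∈ ∅; common: ∅.
  x = 7: f ≡ 0 at y ∈ {0, 10}; g ≡ 0 at y ∈ {3, 8}; common: ∅.
  x = 8: f ≡ 0 at y ∈ {4, 6}; g ≡ 0 at y ∈ ∅; common: ∅.
  x = 9: f ≡ 0 at y ∈ {4, 6}; g ≡ 0 at y ∈ {5, 9}; common: ∅.
  x = 10: f ≡ 0 at y ∈ {0, 10}; g ≡ 0 at y ∈ ∅; common: ∅.
Collecting: common zeros = ∅, so the count is 0.
Comparison with the Bézout bound: 0 ≤ 4 = deg(f)·deg(g), as expected for curves with no common component (the affine F_11-count falls short of the bound because intersections may lie at infinity, over extension fields, or carry multiplicity).


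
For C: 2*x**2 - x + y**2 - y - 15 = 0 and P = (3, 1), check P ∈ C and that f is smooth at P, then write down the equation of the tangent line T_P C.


Tangent line at P: 11*x + y - 34 = 0.

Step 1: f(3, 1) = 0, so P lies on C.
Step 2: partial derivatives
  f_x(x, y) = 4*x - 1, f_y(x, y) = 2*y - 1.
  f_x(P) = 11, f_y(P) = 1 (gradient nonzero, so P is smooth).
Step 3: tangent line at P: 11·(x − 3) + 1·(y − 1) = 0.
Expanding: 11*x + y - 34 = 0.
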